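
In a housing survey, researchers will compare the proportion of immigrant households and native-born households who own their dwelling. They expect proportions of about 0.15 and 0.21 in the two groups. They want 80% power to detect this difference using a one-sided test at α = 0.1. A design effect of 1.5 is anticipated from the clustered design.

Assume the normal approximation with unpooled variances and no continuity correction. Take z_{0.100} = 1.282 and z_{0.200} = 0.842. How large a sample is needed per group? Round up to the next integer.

n = 552 per group

n = (z_α + z_β)² · [p₁(1−p₁) + p₂(1−p₂)] / (p₁ − p₂)²
  = (1.282 + 0.842)² · (0.15·0.85 + 0.21·0.79) / (-0.06)²
  = (2.124)² · (0.1275 + 0.1659) / 0.0036
  = 4.5114 · 0.2934 / 0.0036
  = 367.68
Design effect: 1.5 × 367.68 = 551.52.
Round up → n = 552 per group.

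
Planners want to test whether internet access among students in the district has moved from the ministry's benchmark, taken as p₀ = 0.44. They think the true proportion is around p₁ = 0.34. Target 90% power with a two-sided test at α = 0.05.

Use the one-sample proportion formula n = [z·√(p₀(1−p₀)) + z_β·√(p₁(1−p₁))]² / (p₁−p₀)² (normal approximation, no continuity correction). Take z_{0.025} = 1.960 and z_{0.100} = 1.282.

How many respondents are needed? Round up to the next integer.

n = [z_{α/2}·√(p₀q₀) + z_β·√(p₁q₁)]² / (p₁ − p₀)²
  = [1.960·√(0.44·0.56) + 1.282·√(0.34·0.66)]² / (-0.10)²
  = [1.960·0.4964 + 1.282·0.4737]² / 0.0100
  = [1.5802]² / 0.0100
  = 249.71
Round up → n = 250.

n = 250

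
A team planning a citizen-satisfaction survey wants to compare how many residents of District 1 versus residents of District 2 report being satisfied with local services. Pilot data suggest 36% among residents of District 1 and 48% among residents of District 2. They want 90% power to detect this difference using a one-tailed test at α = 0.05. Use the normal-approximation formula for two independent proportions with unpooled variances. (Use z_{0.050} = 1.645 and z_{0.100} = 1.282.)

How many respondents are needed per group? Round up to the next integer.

n = 286 per group

n = (z_α + z_β)² · [p₁(1−p₁) + p₂(1−p₂)] / (p₁ − p₂)²
  = (1.645 + 1.282)² · (0.36·0.64 + 0.48·0.52) / (-0.12)²
  = (2.927)² · (0.2304 + 0.2496) / 0.0144
  = 8.5673 · 0.4800 / 0.0144
  = 285.58
Round up → n = 286 per group.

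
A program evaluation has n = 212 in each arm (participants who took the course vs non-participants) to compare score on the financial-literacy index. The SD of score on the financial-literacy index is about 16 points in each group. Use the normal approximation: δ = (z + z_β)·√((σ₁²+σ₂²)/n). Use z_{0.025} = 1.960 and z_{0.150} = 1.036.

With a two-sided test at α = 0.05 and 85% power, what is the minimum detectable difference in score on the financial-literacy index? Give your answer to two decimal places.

δ = (z_{α/2} + z_β) · √((σ₁²+σ₂²)/n)
  = (1.960 + 1.036) · √(512/212)
  = 2.996 · √2.4151
  = 2.996 · 1.5541
  = 4.6560

Minimum detectable difference ≈ 4.66 points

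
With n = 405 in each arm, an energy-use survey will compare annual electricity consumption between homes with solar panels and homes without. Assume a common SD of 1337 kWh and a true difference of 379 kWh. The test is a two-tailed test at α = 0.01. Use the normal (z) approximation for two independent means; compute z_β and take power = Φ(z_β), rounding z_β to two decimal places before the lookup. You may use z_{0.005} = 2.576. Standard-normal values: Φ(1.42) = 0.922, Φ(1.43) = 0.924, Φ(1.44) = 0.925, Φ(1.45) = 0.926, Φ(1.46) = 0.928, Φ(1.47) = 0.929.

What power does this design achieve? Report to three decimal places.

Power ≈ 0.928

z_β = δ·√(n/(σ₁²+σ₂²)) − z_{α/2}
    = 379 · √(405/3575138) − 2.576
    = 379 · 0.01064 − 2.576
    = 4.0339 − 2.576 = 1.4579 → 1.46
Power = Φ(1.46) = 0.928.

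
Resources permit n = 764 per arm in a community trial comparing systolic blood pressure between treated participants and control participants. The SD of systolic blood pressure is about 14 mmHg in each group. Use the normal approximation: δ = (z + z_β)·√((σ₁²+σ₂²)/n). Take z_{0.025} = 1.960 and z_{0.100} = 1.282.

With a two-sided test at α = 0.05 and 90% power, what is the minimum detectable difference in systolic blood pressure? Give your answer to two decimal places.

δ = (z_{α/2} + z_β) · √((σ₁²+σ₂²)/n)
  = (1.960 + 1.282) · √(392/764)
  = 3.242 · √0.51309
  = 3.242 · 0.7163
  = 2.3223

Minimum detectable difference ≈ 2.32 mmHg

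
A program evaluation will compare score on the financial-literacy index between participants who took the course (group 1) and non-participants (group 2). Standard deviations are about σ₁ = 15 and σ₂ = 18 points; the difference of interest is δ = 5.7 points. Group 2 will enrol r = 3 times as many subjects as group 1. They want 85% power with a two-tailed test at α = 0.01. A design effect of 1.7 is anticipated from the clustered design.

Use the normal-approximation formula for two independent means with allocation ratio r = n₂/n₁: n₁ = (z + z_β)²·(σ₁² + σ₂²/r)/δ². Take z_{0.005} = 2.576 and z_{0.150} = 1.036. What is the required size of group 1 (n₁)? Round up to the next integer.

n₁ = 228

n₁ = (z_{α/2} + z_β)² · (σ₁² + σ₂²/r) / δ²
   = (2.576 + 1.036)² · (15² + 18²/3) / 5.7²
   = 13.0465 · (225 + 108) / 32.49
   = 13.0465 · 333 / 32.49
   = 133.72
Design effect: 1.7 × 133.72 = 227.32.
Round up → n₁ = 228; n₂ = r·n₁ = 3 × 228 = 684.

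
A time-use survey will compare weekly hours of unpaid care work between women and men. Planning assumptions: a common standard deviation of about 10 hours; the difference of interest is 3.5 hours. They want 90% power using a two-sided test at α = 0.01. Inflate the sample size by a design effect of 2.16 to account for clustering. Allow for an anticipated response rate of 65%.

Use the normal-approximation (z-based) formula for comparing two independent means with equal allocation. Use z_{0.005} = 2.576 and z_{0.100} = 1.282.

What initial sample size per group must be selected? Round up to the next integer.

n = (z_{α/2} + z_β)² · (σ₁² + σ₂²) / δ²
  = (2.576 + 1.282)² · (2·10² = 200) / 3.5²
  = 14.8842 · 200 / 12.25
  = 243.01
Design effect: 2.16 × 243.01 = 524.89.
Adjust for 65% response: 524.89 / 0.65 = 807.53.
Round up → n = 808 per group.

n = 808 per group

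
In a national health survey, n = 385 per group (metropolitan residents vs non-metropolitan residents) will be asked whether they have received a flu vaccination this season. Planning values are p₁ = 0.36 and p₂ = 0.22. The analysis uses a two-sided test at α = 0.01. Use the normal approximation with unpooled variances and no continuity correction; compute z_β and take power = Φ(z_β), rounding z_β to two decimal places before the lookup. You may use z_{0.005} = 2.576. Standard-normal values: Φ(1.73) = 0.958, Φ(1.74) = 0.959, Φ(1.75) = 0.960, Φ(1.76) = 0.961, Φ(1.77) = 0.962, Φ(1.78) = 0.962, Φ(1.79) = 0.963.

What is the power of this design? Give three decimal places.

z_β = |p₁−p₂|·√(n/[p₁q₁+p₂q₂]) − z_{α/2}
    = 0.14 · √(385/0.4020) − 2.576
    = 0.14 · 30.9469 − 2.576
    = 4.3326 − 2.576 = 1.7566 → 1.76
Power = Φ(1.76) = 0.961.

Power ≈ 0.961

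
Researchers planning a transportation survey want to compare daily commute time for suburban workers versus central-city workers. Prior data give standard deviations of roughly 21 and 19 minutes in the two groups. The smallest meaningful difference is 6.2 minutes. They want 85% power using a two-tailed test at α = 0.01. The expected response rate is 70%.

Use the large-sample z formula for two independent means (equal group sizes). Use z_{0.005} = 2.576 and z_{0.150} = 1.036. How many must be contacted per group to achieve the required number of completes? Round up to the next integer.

n = 389 per group

n = (z_{α/2} + z_β)² · (σ₁² + σ₂²) / δ²
  = (2.576 + 1.036)² · (21² + 19² = 802) / 6.2²
  = 13.0465 · 802 / 38.44
  = 272.20
Adjust for 70% response: 272.20 / 0.70 = 388.86.
Round up → n = 389 per group.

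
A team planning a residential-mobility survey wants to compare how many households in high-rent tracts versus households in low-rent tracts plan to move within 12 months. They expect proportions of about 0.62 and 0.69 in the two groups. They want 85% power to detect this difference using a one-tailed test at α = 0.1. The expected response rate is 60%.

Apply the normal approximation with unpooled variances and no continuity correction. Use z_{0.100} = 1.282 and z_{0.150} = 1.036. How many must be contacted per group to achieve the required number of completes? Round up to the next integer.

n = (z_α + z_β)² · [p₁(1−p₁) + p₂(1−p₂)] / (p₁ − p₂)²
  = (1.282 + 1.036)² · (0.62·0.38 + 0.69·0.31) / (-0.07)²
  = (2.318)² · (0.2356 + 0.2139) / 0.0049
  = 5.3731 · 0.4495 / 0.0049
  = 492.90
Adjust for 60% response: 492.90 / 0.60 = 821.50.
Round up → n = 822 per group.

n = 822 per group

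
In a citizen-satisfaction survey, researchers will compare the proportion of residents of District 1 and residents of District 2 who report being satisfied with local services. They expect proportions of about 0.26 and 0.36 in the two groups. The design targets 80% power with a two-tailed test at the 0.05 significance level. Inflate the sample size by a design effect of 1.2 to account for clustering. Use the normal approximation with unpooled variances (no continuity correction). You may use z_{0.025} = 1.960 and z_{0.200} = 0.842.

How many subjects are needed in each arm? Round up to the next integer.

n = (z_{α/2} + z_β)² · [p₁(1−p₁) + p₂(1−p₂)] / (p₁ − p₂)²
  = (1.960 + 0.842)² · (0.26·0.74 + 0.36·0.64) / (-0.10)²
  = (2.802)² · (0.1924 + 0.2304) / 0.0100
  = 7.8512 · 0.4228 / 0.0100
  = 331.95
Design effect: 1.2 × 331.95 = 398.34.
Round up → n = 399 per group.

n = 399 per group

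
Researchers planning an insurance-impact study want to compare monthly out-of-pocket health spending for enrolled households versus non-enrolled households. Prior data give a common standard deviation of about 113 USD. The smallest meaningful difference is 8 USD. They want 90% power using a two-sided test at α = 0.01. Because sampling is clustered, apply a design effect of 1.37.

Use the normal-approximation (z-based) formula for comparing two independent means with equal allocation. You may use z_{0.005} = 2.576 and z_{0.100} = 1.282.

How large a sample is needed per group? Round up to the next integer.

n = 8137 per group

n = (z_{α/2} + z_β)² · (σ₁² + σ₂²) / δ²
  = (2.576 + 1.282)² · (2·113² = 25538) / 8²
  = 14.8842 · 25538 / 64
  = 5939.25
Design effect: 1.37 × 5939.25 = 8136.77.
Round up → n = 8137 per group.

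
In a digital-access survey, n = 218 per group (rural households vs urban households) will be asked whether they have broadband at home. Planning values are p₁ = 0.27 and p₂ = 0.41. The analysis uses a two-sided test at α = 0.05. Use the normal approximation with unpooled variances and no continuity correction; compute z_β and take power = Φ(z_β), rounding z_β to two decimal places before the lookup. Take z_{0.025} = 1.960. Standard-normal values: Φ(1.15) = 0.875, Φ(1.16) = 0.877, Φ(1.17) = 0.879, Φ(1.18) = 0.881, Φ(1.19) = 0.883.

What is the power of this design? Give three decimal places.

Power ≈ 0.877

z_β = |p₁−p₂|·√(n/[p₁q₁+p₂q₂]) − z_{α/2}
    = 0.14 · √(218/0.4390) − 1.960
    = 0.14 · 22.2841 − 1.960
    = 3.1198 − 1.960 = 1.1598 → 1.16
Power = Φ(1.16) = 0.877.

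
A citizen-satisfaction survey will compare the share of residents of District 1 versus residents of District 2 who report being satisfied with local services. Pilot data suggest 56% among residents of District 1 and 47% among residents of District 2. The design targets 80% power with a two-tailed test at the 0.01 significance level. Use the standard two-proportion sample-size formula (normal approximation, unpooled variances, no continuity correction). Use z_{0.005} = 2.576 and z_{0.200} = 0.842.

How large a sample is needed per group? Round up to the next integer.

n = (z_{α/2} + z_β)² · [p₁(1−p₁) + p₂(1−p₂)] / (p₁ − p₂)²
  = (2.576 + 0.842)² · (0.56·0.44 + 0.47·0.53) / (0.09)²
  = (3.418)² · (0.2464 + 0.2491) / 0.0081
  = 11.6827 · 0.4955 / 0.0081
  = 714.67
Round up → n = 715 per group.

n = 715 per group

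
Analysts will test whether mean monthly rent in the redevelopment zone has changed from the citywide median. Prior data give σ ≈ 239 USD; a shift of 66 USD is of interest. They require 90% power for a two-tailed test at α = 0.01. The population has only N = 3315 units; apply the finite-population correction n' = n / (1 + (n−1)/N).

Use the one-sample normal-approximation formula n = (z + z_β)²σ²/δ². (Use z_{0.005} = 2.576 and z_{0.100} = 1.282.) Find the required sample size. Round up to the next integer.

n = 185

n = (z_{α/2} + z_β)² · σ² / δ²
  = (2.576 + 1.282)² · 239² / 66²
  = 14.8842 · 57121 / 4356
  = 195.18
Finite-population correction (N = 3315): 195.18 / (1 + (195.18 − 1)/3315) = 184.38.
Round up → n = 185.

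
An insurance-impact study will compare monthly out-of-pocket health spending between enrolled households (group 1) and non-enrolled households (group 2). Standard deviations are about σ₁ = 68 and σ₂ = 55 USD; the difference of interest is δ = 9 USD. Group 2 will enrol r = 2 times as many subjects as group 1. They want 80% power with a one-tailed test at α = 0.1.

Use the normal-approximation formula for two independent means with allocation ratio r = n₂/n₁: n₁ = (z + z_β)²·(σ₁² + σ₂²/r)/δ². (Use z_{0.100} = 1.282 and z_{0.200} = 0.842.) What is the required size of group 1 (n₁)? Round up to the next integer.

n₁ = 342

n₁ = (z_α + z_β)² · (σ₁² + σ₂²/r) / δ²
   = (1.282 + 0.842)² · (68² + 55²/2) / 9²
   = 4.5114 · (4624 + 1512.5) / 81
   = 4.5114 · 6136.5 / 81
   = 341.78
Round up → n₁ = 342; n₂ = r·n₁ = 2 × 342 = 684.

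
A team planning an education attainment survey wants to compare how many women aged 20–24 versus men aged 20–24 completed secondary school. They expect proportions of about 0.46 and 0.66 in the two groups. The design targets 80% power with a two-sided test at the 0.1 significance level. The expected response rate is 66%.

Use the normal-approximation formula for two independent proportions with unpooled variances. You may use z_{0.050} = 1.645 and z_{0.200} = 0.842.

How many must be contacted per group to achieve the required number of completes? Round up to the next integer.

n = (z_{α/2} + z_β)² · [p₁(1−p₁) + p₂(1−p₂)] / (p₁ − p₂)²
  = (1.645 + 0.842)² · (0.46·0.54 + 0.66·0.34) / (-0.20)²
  = (2.487)² · (0.2484 + 0.2244) / 0.0400
  = 6.1852 · 0.4728 / 0.0400
  = 73.11
Adjust for 66% response: 73.11 / 0.66 = 110.77.
Round up → n = 111 per group.

n = 111 per group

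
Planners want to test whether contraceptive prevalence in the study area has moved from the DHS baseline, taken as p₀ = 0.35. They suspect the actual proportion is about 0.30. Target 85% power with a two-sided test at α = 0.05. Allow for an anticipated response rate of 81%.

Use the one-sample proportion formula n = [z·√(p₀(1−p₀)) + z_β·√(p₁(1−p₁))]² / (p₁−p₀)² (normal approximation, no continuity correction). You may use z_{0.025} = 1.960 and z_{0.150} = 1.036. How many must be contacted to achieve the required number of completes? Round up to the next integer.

n = [z_{α/2}·√(p₀q₀) + z_β·√(p₁q₁)]² / (p₁ − p₀)²
  = [1.960·√(0.35·0.65) + 1.036·√(0.30·0.70)]² / (-0.05)²
  = [1.960·0.4770 + 1.036·0.4583]² / 0.0025
  = [1.4096]² / 0.0025
  = 794.81
Adjust for 81% response: 794.81 / 0.81 = 981.24.
Round up → n = 982.

n = 982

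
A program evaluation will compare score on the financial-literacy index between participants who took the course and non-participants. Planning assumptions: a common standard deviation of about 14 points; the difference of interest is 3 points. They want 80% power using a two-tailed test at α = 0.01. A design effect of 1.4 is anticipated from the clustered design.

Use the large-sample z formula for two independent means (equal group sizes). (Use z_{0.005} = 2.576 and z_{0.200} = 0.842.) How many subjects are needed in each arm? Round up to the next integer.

n = (z_{α/2} + z_β)² · (σ₁² + σ₂²) / δ²
  = (2.576 + 0.842)² · (2·14² = 392) / 3²
  = 11.6827 · 392 / 9
  = 508.85
Design effect: 1.4 × 508.85 = 712.39.
Round up → n = 713 per group.

n = 713 per group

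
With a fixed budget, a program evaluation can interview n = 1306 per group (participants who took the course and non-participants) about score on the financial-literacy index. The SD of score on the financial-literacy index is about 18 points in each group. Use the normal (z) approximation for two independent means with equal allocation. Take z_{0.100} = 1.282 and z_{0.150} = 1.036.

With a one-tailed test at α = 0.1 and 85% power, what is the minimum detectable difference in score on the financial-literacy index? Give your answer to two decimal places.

Minimum detectable difference ≈ 1.63 points

δ = (z_α + z_β) · √((σ₁²+σ₂²)/n)
  = (1.282 + 1.036) · √(648/1306)
  = 2.318 · √0.49617
  = 2.318 · 0.7044
  = 1.6328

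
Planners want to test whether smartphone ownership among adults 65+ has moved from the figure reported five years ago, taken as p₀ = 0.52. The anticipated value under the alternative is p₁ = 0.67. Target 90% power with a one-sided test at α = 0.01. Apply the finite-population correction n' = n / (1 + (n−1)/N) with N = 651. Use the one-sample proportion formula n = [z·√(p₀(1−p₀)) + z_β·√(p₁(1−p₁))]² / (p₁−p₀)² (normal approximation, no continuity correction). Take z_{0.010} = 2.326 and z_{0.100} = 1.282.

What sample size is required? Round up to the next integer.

n = [z_α·√(p₀q₀) + z_β·√(p₁q₁)]² / (p₁ − p₀)²
  = [2.326·√(0.52·0.48) + 1.282·√(0.67·0.33)]² / (0.15)²
  = [2.326·0.4996 + 1.282·0.4702]² / 0.0225
  = [1.7649]² / 0.0225
  = 138.44
Finite-population correction (N = 651): 138.44 / (1 + (138.44 − 1)/651) = 114.30.
Round up → n = 115.

n = 115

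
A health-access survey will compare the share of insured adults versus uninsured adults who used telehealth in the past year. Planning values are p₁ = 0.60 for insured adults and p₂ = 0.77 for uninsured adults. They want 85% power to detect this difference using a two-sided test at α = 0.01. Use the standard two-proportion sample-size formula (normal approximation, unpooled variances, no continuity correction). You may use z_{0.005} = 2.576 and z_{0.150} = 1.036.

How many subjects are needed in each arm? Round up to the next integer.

n = 189 per group

n = (z_{α/2} + z_β)² · [p₁(1−p₁) + p₂(1−p₂)] / (p₁ − p₂)²
  = (2.576 + 1.036)² · (0.60·0.40 + 0.77·0.23) / (-0.17)²
  = (3.612)² · (0.2400 + 0.1771) / 0.0289
  = 13.0465 · 0.4171 / 0.0289
  = 188.29
Round up → n = 189 per group.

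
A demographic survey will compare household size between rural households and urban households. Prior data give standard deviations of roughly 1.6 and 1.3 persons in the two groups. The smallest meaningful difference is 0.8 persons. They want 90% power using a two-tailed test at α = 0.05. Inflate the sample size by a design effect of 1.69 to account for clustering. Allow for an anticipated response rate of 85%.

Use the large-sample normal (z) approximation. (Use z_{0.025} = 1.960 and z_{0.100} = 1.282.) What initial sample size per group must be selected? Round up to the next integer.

n = 139 per group

n = (z_{α/2} + z_β)² · (σ₁² + σ₂²) / δ²
  = (1.960 + 1.282)² · (1.6² + 1.3² = 4.25) / 0.8²
  = 10.5106 · 4.25 / 0.64
  = 69.80
Design effect: 1.69 × 69.80 = 117.96.
Adjust for 85% response: 117.96 / 0.85 = 138.77.
Round up → n = 139 per group.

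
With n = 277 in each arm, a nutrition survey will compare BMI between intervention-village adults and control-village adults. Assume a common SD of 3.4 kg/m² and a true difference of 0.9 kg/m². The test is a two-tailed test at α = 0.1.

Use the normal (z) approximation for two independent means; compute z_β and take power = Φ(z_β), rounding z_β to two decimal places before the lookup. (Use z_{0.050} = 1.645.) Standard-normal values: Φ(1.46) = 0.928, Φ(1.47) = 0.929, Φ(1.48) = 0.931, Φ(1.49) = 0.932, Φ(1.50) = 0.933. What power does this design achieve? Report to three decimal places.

z_β = δ·√(n/(σ₁²+σ₂²)) − z_{α/2}
    = 0.9 · √(277/23.12) − 1.645
    = 0.9 · 3.46135 − 1.645
    = 3.1152 − 1.645 = 1.4702 → 1.47
Power = Φ(1.47) = 0.929.

Power ≈ 0.929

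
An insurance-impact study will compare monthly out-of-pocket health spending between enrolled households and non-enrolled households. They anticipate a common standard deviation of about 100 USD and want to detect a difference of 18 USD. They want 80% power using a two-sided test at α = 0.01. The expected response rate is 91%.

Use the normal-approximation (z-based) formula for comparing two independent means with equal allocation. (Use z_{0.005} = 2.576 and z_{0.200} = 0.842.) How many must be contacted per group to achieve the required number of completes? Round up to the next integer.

n = (z_{α/2} + z_β)² · (σ₁² + σ₂²) / δ²
  = (2.576 + 0.842)² · (2·100² = 20000) / 18²
  = 11.6827 · 20000 / 324
  = 721.16
Adjust for 91% response: 721.16 / 0.91 = 792.48.
Round up → n = 793 per group.

n = 793 per group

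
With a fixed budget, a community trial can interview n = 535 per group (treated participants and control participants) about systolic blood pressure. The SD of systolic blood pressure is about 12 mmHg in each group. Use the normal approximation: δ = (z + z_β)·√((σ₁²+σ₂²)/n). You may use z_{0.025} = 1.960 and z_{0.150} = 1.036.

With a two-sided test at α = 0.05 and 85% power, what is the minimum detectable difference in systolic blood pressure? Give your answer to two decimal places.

Minimum detectable difference ≈ 2.20 mmHg

δ = (z_{α/2} + z_β) · √((σ₁²+σ₂²)/n)
  = (1.960 + 1.036) · √(288/535)
  = 2.996 · √0.53832
  = 2.996 · 0.7337
  = 2.1982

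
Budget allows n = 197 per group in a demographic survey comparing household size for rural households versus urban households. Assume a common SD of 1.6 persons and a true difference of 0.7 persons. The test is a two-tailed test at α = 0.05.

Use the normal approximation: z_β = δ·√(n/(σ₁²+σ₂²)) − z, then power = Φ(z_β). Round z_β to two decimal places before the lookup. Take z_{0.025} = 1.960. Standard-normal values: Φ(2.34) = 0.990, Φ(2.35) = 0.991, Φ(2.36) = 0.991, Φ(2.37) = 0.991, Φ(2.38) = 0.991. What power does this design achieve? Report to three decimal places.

Power ≈ 0.991

z_β = δ·√(n/(σ₁²+σ₂²)) − z_{α/2}
    = 0.7 · √(197/5.12) − 1.960
    = 0.7 · 6.20295 − 1.960
    = 4.3421 − 1.960 = 2.3821 → 2.38
Power = Φ(2.38) = 0.991.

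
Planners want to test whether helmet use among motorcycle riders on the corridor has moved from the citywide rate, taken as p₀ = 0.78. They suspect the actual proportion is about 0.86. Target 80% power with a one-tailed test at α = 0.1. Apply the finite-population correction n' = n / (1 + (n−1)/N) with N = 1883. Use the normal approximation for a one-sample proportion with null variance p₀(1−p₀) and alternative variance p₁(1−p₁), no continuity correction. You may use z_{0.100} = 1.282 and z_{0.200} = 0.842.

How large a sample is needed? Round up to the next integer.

n = 101

n = [z_α·√(p₀q₀) + z_β·√(p₁q₁)]² / (p₁ − p₀)²
  = [1.282·√(0.78·0.22) + 0.842·√(0.86·0.14)]² / (0.08)²
  = [1.282·0.4142 + 0.842·0.3470]² / 0.0064
  = [0.8232]² / 0.0064
  = 105.89
Finite-population correction (N = 1883): 105.89 / (1 + (105.89 − 1)/1883) = 100.30.
Round up → n = 101.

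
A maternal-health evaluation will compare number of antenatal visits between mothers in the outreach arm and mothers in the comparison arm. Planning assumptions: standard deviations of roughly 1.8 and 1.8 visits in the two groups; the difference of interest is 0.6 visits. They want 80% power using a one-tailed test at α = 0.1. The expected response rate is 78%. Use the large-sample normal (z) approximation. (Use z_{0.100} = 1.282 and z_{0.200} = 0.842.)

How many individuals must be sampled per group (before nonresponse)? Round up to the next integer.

n = 105 per group

n = (z_α + z_β)² · (σ₁² + σ₂²) / δ²
  = (1.282 + 0.842)² · (1.8² + 1.8² = 6.48) / 0.6²
  = 4.5114 · 6.48 / 0.36
  = 81.20
Adjust for 78% response: 81.20 / 0.78 = 104.11.
Round up → n = 105 per group.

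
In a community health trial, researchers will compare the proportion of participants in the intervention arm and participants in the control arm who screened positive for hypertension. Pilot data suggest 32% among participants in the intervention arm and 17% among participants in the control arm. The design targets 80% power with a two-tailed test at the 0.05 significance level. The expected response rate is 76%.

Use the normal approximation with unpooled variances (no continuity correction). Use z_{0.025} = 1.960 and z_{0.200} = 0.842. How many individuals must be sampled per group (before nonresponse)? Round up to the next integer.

n = (z_{α/2} + z_β)² · [p₁(1−p₁) + p₂(1−p₂)] / (p₁ − p₂)²
  = (1.960 + 0.842)² · (0.32·0.68 + 0.17·0.83) / (0.15)²
  = (2.802)² · (0.2176 + 0.1411) / 0.0225
  = 7.8512 · 0.3587 / 0.0225
  = 125.17
Adjust for 76% response: 125.17 / 0.76 = 164.69.
Round up → n = 165 per group.

n = 165 per group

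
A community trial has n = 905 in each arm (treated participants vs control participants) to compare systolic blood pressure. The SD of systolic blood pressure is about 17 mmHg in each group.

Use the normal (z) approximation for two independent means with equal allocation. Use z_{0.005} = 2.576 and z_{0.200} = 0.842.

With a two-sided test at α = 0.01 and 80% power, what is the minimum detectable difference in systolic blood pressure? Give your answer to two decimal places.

Minimum detectable difference ≈ 2.73 mmHg

δ = (z_{α/2} + z_β) · √((σ₁²+σ₂²)/n)
  = (2.576 + 0.842) · √(578/905)
  = 3.418 · √0.63867
  = 3.418 · 0.7992
  = 2.7316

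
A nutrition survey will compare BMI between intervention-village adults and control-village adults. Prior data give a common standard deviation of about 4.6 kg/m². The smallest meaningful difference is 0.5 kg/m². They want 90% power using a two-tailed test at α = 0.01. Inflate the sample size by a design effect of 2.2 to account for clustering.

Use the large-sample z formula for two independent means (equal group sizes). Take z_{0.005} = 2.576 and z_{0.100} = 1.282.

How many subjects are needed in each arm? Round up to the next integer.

n = (z_{α/2} + z_β)² · (σ₁² + σ₂²) / δ²
  = (2.576 + 1.282)² · (2·4.6² = 42.32) / 0.5²
  = 14.8842 · 42.32 / 0.25
  = 2519.59
Design effect: 2.2 × 2519.59 = 5543.10.
Round up → n = 5544 per group.

n = 5544 per group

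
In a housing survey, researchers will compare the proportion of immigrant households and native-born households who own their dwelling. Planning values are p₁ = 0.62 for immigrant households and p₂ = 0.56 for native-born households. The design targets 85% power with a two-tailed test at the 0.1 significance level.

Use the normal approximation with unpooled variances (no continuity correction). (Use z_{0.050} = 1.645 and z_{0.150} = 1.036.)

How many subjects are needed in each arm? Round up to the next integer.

n = (z_{α/2} + z_β)² · [p₁(1−p₁) + p₂(1−p₂)] / (p₁ − p₂)²
  = (1.645 + 1.036)² · (0.62·0.38 + 0.56·0.44) / (0.06)²
  = (2.681)² · (0.2356 + 0.2464) / 0.0036
  = 7.1878 · 0.4820 / 0.0036
  = 962.36
Round up → n = 963 per group.

n = 963 per group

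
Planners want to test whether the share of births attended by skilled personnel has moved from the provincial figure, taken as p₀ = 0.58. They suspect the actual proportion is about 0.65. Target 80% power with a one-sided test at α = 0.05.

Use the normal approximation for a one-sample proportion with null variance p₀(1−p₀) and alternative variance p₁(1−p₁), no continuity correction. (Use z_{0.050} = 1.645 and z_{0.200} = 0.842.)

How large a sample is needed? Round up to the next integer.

n = [z_α·√(p₀q₀) + z_β·√(p₁q₁)]² / (p₁ − p₀)²
  = [1.645·√(0.58·0.42) + 0.842·√(0.65·0.35)]² / (0.07)²
  = [1.645·0.4936 + 0.842·0.4770]² / 0.0049
  = [1.2135]² / 0.0049
  = 300.53
Round up → n = 301.

n = 301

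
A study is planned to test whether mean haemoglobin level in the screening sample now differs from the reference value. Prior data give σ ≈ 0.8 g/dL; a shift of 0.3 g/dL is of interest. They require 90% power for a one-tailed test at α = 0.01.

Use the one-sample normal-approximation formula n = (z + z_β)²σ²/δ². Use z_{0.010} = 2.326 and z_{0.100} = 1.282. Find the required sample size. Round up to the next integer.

n = 93

n = (z_α + z_β)² · σ² / δ²
  = (2.326 + 1.282)² · 0.8² / 0.3²
  = 13.0177 · 0.64 / 0.09
  = 92.57
Round up → n = 93.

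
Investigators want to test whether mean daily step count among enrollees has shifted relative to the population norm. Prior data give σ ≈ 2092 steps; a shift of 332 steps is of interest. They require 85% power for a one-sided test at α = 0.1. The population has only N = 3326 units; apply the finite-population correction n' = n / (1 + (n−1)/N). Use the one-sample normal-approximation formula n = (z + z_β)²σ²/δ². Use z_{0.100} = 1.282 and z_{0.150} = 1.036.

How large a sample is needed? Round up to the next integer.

n = (z_α + z_β)² · σ² / δ²
  = (1.282 + 1.036)² · 2092² / 332²
  = 5.3731 · 4376464 / 110224
  = 213.34
Finite-population correction (N = 3326): 213.34 / (1 + (213.34 − 1)/3326) = 200.54.
Round up → n = 201.

n = 201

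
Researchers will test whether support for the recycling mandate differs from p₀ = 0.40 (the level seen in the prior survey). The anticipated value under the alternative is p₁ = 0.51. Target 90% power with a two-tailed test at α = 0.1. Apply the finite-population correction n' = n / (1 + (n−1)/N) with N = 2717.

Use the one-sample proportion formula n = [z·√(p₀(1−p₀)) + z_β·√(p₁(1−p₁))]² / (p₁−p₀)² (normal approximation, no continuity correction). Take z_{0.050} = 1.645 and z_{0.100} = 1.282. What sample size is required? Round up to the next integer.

n = 163

n = [z_{α/2}·√(p₀q₀) + z_β·√(p₁q₁)]² / (p₁ − p₀)²
  = [1.645·√(0.40·0.60) + 1.282·√(0.51·0.49)]² / (0.11)²
  = [1.645·0.4899 + 1.282·0.4999]² / 0.0121
  = [1.4468]² / 0.0121
  = 172.98
Finite-population correction (N = 2717): 172.98 / (1 + (172.98 − 1)/2717) = 162.69.
Round up → n = 163.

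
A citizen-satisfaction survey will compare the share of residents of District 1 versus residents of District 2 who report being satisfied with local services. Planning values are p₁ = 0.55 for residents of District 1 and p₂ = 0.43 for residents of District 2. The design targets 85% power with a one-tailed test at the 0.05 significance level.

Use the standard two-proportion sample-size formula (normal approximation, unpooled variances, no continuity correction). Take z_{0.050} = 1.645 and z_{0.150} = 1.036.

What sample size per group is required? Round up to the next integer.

n = (z_α + z_β)² · [p₁(1−p₁) + p₂(1−p₂)] / (p₁ − p₂)²
  = (1.645 + 1.036)² · (0.55·0.45 + 0.43·0.57) / (0.12)²
  = (2.681)² · (0.2475 + 0.2451) / 0.0144
  = 7.1878 · 0.4926 / 0.0144
  = 245.88
Round up → n = 246 per group.

n = 246 per group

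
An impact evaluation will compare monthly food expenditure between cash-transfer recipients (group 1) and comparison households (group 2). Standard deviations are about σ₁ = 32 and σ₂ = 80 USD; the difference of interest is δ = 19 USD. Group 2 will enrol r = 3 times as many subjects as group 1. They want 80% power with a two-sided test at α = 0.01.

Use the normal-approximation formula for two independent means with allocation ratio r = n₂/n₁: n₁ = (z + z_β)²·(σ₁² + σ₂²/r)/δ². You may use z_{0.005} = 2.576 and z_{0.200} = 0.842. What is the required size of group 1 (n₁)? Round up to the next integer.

n₁ = (z_{α/2} + z_β)² · (σ₁² + σ₂²/r) / δ²
   = (2.576 + 0.842)² · (32² + 80²/3) / 19²
   = 11.6827 · (1024 + 2133.3) / 361
   = 11.6827 · 3157.3 / 361
   = 102.18
Round up → n₁ = 103; n₂ = r·n₁ = 3 × 103 = 309.

n₁ = 103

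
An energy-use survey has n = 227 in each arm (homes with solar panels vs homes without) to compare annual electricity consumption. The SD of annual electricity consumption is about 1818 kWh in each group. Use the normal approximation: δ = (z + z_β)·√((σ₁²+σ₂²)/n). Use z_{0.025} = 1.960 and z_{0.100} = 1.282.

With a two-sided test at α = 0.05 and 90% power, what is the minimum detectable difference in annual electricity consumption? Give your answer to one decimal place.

Minimum detectable difference ≈ 553.2 kWh

δ = (z_{α/2} + z_β) · √((σ₁²+σ₂²)/n)
  = (1.960 + 1.282) · √(6610248/227)
  = 3.242 · √29120.0
  = 3.242 · 170.6459
  = 553.2341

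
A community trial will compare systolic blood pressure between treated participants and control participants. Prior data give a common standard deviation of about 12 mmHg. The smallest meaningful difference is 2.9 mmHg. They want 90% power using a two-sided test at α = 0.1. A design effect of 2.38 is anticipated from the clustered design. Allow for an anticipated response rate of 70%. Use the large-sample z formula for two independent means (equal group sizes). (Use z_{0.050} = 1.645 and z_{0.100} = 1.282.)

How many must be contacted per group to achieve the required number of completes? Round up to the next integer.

n = 998 per group

n = (z_{α/2} + z_β)² · (σ₁² + σ₂²) / δ²
  = (1.645 + 1.282)² · (2·12² = 288) / 2.9²
  = 8.5673 · 288 / 8.41
  = 293.39
Design effect: 2.38 × 293.39 = 698.26.
Adjust for 70% response: 698.26 / 0.70 = 997.52.
Round up → n = 998 per group.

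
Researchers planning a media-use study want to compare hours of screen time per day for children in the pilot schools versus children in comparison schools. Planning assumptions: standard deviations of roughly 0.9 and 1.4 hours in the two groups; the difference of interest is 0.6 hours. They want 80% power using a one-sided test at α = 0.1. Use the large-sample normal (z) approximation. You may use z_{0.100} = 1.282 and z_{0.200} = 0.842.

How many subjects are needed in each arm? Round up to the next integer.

n = (z_α + z_β)² · (σ₁² + σ₂²) / δ²
  = (1.282 + 0.842)² · (0.9² + 1.4² = 2.77) / 0.6²
  = 4.5114 · 2.77 / 0.36
  = 34.71
Round up → n = 35 per group.

n = 35 per group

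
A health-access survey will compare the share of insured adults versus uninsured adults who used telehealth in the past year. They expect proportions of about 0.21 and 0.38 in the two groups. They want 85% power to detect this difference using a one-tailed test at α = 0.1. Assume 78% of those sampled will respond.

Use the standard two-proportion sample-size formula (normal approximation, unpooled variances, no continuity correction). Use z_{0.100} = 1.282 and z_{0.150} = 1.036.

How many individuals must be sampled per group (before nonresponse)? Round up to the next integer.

n = (z_α + z_β)² · [p₁(1−p₁) + p₂(1−p₂)] / (p₁ − p₂)²
  = (1.282 + 1.036)² · (0.21·0.79 + 0.38·0.62) / (-0.17)²
  = (2.318)² · (0.1659 + 0.2356) / 0.0289
  = 5.3731 · 0.4015 / 0.0289
  = 74.65
Adjust for 78% response: 74.65 / 0.78 = 95.70.
Round up → n = 96 per group.

n = 96 per group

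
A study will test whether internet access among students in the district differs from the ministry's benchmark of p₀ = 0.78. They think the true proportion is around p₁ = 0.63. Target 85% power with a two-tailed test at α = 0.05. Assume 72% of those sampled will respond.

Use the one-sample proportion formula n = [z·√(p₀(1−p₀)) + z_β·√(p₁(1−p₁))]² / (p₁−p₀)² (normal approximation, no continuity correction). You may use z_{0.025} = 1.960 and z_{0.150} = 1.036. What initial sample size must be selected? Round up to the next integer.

n = [z_{α/2}·√(p₀q₀) + z_β·√(p₁q₁)]² / (p₁ − p₀)²
  = [1.960·√(0.78·0.22) + 1.036·√(0.63·0.37)]² / (-0.15)²
  = [1.960·0.4142 + 1.036·0.4828]² / 0.0225
  = [1.3121]² / 0.0225
  = 76.52
Adjust for 72% response: 76.52 / 0.72 = 106.27.
Round up → n = 107.

n = 107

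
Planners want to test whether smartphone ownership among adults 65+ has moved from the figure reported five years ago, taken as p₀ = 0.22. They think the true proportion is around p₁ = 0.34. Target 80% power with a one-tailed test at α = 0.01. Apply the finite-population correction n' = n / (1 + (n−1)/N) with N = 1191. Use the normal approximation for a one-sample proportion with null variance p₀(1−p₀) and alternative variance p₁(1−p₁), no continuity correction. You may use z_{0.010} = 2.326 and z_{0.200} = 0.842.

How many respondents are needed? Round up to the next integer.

n = 117

n = [z_α·√(p₀q₀) + z_β·√(p₁q₁)]² / (p₁ − p₀)²
  = [2.326·√(0.22·0.78) + 0.842·√(0.34·0.66)]² / (0.12)²
  = [2.326·0.4142 + 0.842·0.4737]² / 0.0144
  = [1.3624]² / 0.0144
  = 128.90
Finite-population correction (N = 1191): 128.90 / (1 + (128.90 − 1)/1191) = 116.40.
Round up → n = 117.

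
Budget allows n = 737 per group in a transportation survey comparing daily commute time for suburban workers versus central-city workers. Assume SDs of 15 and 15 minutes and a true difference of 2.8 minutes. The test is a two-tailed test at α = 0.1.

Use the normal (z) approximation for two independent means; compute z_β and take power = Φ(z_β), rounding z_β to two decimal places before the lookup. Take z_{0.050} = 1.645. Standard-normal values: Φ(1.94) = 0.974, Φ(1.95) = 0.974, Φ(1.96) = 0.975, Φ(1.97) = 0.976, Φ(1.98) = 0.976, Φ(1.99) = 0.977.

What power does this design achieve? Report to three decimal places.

z_β = δ·√(n/(σ₁²+σ₂²)) − z_{α/2}
    = 2.8 · √(737/450) − 1.645
    = 2.8 · 1.27976 − 1.645
    = 3.5833 − 1.645 = 1.9383 → 1.94
Power = Φ(1.94) = 0.974.

Power ≈ 0.974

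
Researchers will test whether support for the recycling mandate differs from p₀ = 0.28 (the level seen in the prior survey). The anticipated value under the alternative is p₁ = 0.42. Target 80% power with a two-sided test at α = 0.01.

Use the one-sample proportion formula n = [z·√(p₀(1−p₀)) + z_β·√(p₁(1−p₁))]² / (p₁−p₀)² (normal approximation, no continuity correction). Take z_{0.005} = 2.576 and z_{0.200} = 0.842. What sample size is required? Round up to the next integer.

n = [z_{α/2}·√(p₀q₀) + z_β·√(p₁q₁)]² / (p₁ − p₀)²
  = [2.576·√(0.28·0.72) + 0.842·√(0.42·0.58)]² / (0.14)²
  = [2.576·0.4490 + 0.842·0.4936]² / 0.0196
  = [1.5722]² / 0.0196
  = 126.11
Round up → n = 127.

n = 127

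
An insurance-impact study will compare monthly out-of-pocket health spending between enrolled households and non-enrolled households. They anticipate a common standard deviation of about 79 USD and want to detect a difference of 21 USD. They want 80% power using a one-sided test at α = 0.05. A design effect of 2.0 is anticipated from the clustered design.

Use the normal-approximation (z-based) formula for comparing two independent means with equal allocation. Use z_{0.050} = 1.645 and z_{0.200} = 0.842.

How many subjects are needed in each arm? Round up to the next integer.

n = (z_α + z_β)² · (σ₁² + σ₂²) / δ²
  = (1.645 + 0.842)² · (2·79² = 12482) / 21²
  = 6.1852 · 12482 / 441
  = 175.06
Design effect: 2.0 × 175.06 = 350.13.
Round up → n = 351 per group.

n = 351 per group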